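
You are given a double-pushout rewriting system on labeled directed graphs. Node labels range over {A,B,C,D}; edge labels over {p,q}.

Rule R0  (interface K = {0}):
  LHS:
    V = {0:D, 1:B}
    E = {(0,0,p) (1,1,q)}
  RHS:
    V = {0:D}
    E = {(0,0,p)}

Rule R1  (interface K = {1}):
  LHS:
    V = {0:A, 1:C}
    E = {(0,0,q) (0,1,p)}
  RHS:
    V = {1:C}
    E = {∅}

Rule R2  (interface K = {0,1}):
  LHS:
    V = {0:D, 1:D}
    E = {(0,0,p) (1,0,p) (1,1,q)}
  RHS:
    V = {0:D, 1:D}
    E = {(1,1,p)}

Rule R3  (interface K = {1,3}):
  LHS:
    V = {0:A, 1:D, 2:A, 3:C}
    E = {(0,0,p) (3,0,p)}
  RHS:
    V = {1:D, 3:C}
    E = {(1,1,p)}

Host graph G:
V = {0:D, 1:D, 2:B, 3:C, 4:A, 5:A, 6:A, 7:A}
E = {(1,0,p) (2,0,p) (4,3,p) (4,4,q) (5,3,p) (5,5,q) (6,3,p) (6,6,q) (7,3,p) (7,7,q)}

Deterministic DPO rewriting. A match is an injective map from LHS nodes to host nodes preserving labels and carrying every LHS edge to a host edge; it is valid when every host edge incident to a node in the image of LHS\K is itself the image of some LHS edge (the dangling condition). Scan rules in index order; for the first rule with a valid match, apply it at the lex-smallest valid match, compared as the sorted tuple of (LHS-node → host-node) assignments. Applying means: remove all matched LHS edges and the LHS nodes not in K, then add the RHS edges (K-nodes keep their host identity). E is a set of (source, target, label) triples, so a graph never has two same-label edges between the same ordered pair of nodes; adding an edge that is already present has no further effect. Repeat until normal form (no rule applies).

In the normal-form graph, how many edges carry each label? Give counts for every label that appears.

Answer: p:2

Derivation:
initial: |V|=8 |E|=10  E = 1-p->0 2-p->0 4-p->3 4-q->4 5-p->3 5-q->5 6-p->3 6-q->6 7-p->3 7-q->7
step 1: apply R1 at {0↦4, 1↦3}  → |V|=7 |E|=8  E = 1-p->0 2-p->0 5-p->3 5-q->5 6-p->3 6-q->6 7-p->3 7-q->7
step 2: apply R1 at {0↦5, 1↦3}  → |V|=6 |E|=6  E = 1-p->0 2-p->0 6-p->3 6-q->6 7-p->3 7-q->7
step 3: apply R1 at {0↦6, 1↦3}  → |V|=5 |E|=4  E = 1-p->0 2-p->0 7-p->3 7-q->7
step 4: apply R1 at {0↦7, 1↦3}  → |V|=4 |E|=2  E = 1-p->0 2-p->0
normal form: no rule applies after step 4
NF edges: [(1, 0, 'p'), (2, 0, 'p')]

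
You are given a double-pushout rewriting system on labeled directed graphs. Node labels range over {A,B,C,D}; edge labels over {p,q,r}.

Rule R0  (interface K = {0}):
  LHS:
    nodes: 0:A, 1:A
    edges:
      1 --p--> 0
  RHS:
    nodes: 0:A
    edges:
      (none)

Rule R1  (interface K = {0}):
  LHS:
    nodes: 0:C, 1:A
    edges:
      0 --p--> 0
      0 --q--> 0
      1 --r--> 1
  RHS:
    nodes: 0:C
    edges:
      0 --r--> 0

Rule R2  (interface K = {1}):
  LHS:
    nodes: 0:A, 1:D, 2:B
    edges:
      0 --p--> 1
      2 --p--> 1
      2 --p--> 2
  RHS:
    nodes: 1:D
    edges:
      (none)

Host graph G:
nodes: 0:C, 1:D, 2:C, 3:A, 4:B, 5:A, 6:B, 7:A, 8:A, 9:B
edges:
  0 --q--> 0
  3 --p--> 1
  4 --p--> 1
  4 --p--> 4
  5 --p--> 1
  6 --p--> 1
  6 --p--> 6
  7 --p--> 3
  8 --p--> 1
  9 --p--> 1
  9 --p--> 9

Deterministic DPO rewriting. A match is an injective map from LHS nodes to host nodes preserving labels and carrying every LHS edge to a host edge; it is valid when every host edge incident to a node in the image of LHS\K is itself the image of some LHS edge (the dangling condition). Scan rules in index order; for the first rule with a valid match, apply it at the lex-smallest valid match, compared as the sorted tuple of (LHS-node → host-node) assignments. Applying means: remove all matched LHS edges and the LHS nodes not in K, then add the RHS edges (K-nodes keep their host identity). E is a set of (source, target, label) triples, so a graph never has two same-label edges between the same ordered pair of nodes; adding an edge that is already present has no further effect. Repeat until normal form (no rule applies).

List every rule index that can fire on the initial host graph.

Answer: [R0,R2]

Steps:
R0: 1 valid match — {0↦3, 1↦7}
R1: no valid match — LHS pattern not found
R2: 6 valid matches — {0↦5, 1↦1, 2↦4}, {0↦5, 1↦1, 2↦6}, {0↦5, 1↦1, 2↦9} (+3 more)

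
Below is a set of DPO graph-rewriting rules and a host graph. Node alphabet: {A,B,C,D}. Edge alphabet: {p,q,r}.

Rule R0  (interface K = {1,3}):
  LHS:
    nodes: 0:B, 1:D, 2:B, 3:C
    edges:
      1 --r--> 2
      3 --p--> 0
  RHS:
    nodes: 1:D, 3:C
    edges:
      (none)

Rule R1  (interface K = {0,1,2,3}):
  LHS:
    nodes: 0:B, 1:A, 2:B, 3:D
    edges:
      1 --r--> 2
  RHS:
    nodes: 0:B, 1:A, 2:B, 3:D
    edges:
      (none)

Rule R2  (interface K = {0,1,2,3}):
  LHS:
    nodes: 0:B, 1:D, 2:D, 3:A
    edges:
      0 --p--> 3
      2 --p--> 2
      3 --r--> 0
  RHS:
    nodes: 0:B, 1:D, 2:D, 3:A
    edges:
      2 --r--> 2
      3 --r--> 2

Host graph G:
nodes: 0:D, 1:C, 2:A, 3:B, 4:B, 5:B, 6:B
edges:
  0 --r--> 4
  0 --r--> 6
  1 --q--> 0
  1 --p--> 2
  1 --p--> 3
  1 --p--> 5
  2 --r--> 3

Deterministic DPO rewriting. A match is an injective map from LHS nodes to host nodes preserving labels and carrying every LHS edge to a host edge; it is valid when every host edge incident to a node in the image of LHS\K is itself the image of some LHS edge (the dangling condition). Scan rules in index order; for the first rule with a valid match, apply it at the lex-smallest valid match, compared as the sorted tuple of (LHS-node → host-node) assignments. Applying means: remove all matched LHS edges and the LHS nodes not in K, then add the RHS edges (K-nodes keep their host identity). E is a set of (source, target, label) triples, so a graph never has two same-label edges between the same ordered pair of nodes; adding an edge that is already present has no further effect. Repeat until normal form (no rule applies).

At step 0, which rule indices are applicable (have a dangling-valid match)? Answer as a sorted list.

R0: 2 valid matches — {0↦5, 1↦0, 2↦4, 3↦1}, {0↦5, 1↦0, 2↦6, 3↦1}
R1: 3 valid matches — {0↦4, 1↦2, 2↦3, 3↦0}, {0↦5, 1↦2, 2↦3, 3↦0}, {0↦6, 1↦2, 2↦3, 3↦0}
R2: no valid match — LHS pattern not found

Answer: [R0,R1]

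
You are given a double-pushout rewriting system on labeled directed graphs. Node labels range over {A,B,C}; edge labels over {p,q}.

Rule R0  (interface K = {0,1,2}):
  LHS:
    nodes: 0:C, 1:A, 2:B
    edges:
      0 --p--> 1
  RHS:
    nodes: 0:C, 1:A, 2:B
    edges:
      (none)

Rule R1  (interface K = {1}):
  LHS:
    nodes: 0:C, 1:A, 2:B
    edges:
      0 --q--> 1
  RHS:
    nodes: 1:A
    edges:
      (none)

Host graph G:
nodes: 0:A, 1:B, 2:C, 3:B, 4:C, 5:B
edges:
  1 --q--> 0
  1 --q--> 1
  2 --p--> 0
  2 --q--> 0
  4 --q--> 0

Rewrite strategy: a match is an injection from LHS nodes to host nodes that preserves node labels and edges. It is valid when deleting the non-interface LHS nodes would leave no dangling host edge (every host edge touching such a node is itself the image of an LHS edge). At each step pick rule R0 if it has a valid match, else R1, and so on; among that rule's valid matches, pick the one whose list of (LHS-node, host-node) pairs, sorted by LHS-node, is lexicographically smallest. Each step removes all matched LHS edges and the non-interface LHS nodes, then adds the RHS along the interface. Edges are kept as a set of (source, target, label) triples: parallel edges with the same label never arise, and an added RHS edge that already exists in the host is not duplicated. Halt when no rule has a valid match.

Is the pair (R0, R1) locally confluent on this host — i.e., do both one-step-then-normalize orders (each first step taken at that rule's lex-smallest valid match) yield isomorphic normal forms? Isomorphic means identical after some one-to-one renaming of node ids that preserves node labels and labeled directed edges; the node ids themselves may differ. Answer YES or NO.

Answer: YES

Rewrite trace:
branch R0-first: apply at {0↦2, 1↦0, 2↦1} → |E|=4, then 2 more step(s) → NF |V|=2 |E|=2 V={0:A, 1:B} E=1-q->0 1-q->1
branch R1-first: apply at {0↦4, 1↦0, 2↦3} → |E|=4, then 2 more step(s) → NF |V|=2 |E|=2 V={0:A, 1:B} E=1-q->0 1-q->1
graphs isomorphic (equal up to label-preserving node renaming)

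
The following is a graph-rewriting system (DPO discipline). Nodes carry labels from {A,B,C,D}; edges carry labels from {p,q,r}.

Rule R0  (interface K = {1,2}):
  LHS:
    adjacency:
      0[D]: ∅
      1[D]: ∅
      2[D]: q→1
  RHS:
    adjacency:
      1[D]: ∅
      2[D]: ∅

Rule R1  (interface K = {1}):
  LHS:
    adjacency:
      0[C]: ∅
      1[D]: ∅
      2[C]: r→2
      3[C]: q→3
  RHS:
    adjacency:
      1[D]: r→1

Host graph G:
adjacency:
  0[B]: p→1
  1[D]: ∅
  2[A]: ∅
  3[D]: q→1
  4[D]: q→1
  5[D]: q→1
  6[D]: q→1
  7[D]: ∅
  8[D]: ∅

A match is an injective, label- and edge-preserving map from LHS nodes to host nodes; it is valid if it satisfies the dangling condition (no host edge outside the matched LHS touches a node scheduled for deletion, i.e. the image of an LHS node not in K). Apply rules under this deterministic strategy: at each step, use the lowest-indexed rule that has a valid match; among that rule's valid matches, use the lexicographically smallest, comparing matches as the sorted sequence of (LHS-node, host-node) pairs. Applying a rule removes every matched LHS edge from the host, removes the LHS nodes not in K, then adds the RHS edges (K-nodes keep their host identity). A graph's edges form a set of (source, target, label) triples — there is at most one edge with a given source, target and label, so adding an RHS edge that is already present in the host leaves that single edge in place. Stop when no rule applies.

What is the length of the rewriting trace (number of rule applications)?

initial: |V|=9 |E|=5  E = 0-p->1 3-q->1 4-q->1 5-q->1 6-q->1
step 1: apply R0 at {0↦7, 1↦1, 2↦3}  → |V|=8 |E|=4  E = 0-p->1 4-q->1 5-q->1 6-q->1
step 2: apply R0 at {0↦3, 1↦1, 2↦4}  → |V|=7 |E|=3  E = 0-p->1 5-q->1 6-q->1
step 3: apply R0 at {0↦4, 1↦1, 2↦5}  → |V|=6 |E|=2  E = 0-p->1 6-q->1
step 4: apply R0 at {0↦5, 1↦1, 2↦6}  → |V|=5 |E|=1  E = 0-p->1
final graph: no rule applies after step 4

Answer: 4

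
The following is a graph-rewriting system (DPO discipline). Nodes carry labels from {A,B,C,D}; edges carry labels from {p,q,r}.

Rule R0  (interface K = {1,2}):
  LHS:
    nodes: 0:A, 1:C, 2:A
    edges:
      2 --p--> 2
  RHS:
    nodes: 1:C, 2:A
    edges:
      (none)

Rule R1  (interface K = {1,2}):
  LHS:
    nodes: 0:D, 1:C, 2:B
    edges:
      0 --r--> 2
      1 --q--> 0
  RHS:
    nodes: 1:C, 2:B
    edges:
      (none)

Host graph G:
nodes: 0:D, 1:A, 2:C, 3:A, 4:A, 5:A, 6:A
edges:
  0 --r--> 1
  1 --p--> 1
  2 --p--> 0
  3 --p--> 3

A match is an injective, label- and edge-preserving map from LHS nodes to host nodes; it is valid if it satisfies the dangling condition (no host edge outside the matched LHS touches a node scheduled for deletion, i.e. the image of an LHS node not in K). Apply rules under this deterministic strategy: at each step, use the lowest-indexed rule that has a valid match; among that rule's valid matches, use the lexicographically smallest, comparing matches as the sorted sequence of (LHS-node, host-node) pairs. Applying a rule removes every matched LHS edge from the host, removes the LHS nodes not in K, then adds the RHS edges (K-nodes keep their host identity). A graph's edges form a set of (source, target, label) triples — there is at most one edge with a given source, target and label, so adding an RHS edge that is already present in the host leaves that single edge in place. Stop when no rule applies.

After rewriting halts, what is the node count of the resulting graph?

initial: |V|=7 |E|=4  E = 0-r->1 1-p->1 2-p->0 3-p->3
step 1: apply R0 at {0↦4, 1↦2, 2↦1}  → |V|=6 |E|=3  E = 0-r->1 2-p->0 3-p->3
step 2: apply R0 at {0↦5, 1↦2, 2↦3}  → |V|=5 |E|=2  E = 0-r->1 2-p->0
normal form: no rule applies after step 2
NF nodes: {0:D, 1:A, 2:C, 3:A, 6:A}

Answer: 5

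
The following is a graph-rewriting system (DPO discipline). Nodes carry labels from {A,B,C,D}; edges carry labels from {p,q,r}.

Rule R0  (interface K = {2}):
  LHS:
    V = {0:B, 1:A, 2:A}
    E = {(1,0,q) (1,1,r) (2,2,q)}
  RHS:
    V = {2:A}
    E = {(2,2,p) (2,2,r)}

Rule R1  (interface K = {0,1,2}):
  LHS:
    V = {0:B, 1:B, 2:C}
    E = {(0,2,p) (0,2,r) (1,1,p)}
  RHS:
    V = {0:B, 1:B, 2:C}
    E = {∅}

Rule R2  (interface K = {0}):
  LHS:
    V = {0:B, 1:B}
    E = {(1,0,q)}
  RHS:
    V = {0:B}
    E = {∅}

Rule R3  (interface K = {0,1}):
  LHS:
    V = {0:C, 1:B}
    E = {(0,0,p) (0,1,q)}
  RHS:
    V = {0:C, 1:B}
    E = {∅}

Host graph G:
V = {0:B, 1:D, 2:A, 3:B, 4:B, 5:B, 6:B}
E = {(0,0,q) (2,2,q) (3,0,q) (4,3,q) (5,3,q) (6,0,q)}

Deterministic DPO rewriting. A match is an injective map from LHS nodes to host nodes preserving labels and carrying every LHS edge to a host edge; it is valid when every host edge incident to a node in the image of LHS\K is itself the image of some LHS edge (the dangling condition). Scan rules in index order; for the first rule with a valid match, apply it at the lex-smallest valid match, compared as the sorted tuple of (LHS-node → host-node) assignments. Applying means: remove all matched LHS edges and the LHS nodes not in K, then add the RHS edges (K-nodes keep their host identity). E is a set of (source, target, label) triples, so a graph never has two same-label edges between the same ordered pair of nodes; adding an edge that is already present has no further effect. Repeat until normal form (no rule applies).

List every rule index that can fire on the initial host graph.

Answer: [R2]

Derivation:
R0: no valid match — LHS pattern not found
R1: no valid match — LHS pattern not found
R2: 3 valid matches — {0↦0, 1↦6}, {0↦3, 1↦4}, {0↦3, 1↦5}
R3: no valid match — LHS pattern not found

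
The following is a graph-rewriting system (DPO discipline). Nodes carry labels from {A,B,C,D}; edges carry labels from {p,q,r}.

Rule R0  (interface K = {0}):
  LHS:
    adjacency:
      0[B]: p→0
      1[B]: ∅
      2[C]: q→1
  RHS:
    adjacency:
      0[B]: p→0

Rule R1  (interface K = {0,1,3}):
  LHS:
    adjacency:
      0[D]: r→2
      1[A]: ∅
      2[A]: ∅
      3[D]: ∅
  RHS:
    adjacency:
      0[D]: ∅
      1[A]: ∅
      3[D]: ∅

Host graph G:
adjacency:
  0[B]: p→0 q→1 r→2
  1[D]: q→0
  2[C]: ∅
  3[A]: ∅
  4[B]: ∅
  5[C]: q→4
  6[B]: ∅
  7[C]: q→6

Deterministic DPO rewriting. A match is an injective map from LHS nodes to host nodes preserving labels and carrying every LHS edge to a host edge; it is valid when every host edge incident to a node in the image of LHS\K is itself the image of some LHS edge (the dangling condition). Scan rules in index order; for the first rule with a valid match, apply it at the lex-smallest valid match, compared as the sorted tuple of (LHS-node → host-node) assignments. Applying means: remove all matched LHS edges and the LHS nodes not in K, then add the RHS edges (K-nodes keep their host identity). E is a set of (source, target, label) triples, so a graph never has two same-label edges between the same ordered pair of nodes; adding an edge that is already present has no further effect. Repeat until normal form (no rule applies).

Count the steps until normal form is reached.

Answer: 2

Rewrite trace:
[0] host  ⇒  8 nodes, 6 edges  {0-p->0 0-q->1 0-r->2 1-q->0 5-q->4 7-q->6}
[1] R0 @ {0↦0, 1↦4, 2↦5}  ⇒  6 nodes, 5 edges  {0-p->0 0-q->1 0-r->2 1-q->0 7-q->6}
[2] R0 @ {0↦0, 1↦6, 2↦7}  ⇒  4 nodes, 4 edges  {0-p->0 0-q->1 0-r->2 1-q->0}
final graph: no rule applies after step 2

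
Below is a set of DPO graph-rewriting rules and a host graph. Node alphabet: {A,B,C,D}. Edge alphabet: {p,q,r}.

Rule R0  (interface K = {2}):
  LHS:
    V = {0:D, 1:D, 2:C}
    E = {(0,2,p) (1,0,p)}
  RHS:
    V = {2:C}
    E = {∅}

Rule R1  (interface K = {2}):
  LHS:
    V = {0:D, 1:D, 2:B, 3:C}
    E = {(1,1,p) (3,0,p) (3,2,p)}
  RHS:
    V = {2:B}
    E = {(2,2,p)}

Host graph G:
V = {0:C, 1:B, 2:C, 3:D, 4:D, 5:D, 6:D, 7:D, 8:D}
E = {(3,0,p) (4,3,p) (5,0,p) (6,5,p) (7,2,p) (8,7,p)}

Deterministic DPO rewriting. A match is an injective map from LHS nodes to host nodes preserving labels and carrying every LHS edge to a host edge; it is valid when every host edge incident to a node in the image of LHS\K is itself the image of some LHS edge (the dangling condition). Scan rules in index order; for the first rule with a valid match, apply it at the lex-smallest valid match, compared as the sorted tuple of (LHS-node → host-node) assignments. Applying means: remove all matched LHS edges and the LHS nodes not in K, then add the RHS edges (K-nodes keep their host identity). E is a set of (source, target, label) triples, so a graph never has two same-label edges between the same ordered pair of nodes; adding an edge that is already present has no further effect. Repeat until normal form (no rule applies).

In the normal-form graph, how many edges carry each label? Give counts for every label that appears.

Answer: (no edges)

Steps:
[0] host  ⇒  9 nodes, 6 edges  {3-p->0 4-p->3 5-p->0 6-p->5 7-p->2 8-p->7}
[1] R0 @ {0↦3, 1↦4, 2↦0}  ⇒  7 nodes, 4 edges  {5-p->0 6-p->5 7-p->2 8-p->7}
[2] R0 @ {0↦5, 1↦6, 2↦0}  ⇒  5 nodes, 2 edges  {7-p->2 8-p->7}
[3] R0 @ {0↦7, 1↦8, 2↦2}  ⇒  3 nodes, 0 edges  {∅}
final graph: no rule applies after step 3
NF edges: []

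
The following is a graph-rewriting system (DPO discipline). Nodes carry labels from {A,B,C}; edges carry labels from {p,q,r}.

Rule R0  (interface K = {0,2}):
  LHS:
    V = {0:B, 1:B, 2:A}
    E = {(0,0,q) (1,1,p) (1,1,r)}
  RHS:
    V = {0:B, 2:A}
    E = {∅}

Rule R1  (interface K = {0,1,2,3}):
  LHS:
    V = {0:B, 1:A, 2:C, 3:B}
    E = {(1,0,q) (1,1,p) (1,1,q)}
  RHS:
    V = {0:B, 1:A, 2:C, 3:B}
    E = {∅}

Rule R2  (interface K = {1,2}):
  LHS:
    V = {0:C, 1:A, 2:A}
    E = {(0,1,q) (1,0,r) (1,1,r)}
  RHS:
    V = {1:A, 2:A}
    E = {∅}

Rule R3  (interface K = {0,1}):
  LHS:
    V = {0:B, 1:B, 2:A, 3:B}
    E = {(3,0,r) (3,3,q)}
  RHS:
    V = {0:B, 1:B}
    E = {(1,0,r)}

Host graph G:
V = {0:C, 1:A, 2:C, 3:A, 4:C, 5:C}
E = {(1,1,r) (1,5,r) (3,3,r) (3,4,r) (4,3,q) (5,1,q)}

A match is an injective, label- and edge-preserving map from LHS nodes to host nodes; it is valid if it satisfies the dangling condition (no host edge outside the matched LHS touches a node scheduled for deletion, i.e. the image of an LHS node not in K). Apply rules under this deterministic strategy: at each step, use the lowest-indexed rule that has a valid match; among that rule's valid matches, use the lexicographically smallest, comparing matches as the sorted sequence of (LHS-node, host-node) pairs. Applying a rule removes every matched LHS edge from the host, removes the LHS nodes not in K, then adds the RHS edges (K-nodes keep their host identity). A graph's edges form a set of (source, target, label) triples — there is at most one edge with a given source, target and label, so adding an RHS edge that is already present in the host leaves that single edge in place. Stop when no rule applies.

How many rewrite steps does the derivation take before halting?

Answer: 2

Derivation:
initial: |V|=6 |E|=6  E = 1-r->1 1-r->5 3-r->3 3-r->4 4-q->3 5-q->1
step 1: apply R2 at {0↦4, 1↦3, 2↦1}  → |V|=5 |E|=3  E = 1-r->1 1-r->5 5-q->1
step 2: apply R2 at {0↦5, 1↦1, 2↦3}  → |V|=4 |E|=0  E = ∅
halt: no rule applies after step 2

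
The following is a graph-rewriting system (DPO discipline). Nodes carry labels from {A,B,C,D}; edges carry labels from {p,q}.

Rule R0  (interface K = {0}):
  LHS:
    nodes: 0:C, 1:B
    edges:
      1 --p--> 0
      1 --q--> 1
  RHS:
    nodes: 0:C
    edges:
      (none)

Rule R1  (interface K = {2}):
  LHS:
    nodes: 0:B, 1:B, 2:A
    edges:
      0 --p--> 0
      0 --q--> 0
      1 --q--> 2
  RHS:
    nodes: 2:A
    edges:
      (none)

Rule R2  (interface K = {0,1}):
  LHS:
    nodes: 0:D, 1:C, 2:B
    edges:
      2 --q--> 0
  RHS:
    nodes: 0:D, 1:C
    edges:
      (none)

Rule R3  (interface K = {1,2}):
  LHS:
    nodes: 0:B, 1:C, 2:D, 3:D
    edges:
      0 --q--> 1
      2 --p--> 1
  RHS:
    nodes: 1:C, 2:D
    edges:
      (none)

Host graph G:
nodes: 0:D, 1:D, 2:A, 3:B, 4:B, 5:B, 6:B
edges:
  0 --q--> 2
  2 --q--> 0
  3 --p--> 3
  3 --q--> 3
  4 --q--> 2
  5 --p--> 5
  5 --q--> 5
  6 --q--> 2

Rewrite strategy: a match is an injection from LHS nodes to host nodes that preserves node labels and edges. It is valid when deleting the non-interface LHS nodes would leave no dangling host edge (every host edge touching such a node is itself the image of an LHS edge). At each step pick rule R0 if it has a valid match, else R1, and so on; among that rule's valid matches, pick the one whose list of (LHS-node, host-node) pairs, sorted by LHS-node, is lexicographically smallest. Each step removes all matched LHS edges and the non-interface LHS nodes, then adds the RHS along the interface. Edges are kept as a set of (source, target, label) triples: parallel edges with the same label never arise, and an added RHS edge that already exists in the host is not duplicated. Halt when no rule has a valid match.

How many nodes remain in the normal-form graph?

Answer: 3

Rewrite trace:
[0] host  ⇒  7 nodes, 8 edges  {0-q->2 2-q->0 3-p->3 3-q->3 4-q->2 5-p->5 5-q->5 6-q->2}
[1] R1 @ {0↦3, 1↦4, 2↦2}  ⇒  5 nodes, 5 edges  {0-q->2 2-q->0 5-p->5 5-q->5 6-q->2}
[2] R1 @ {0↦5, 1↦6, 2↦2}  ⇒  3 nodes, 2 edges  {0-q->2 2-q->0}
halt: no rule applies after step 2
NF nodes: {0:D, 1:D, 2:A}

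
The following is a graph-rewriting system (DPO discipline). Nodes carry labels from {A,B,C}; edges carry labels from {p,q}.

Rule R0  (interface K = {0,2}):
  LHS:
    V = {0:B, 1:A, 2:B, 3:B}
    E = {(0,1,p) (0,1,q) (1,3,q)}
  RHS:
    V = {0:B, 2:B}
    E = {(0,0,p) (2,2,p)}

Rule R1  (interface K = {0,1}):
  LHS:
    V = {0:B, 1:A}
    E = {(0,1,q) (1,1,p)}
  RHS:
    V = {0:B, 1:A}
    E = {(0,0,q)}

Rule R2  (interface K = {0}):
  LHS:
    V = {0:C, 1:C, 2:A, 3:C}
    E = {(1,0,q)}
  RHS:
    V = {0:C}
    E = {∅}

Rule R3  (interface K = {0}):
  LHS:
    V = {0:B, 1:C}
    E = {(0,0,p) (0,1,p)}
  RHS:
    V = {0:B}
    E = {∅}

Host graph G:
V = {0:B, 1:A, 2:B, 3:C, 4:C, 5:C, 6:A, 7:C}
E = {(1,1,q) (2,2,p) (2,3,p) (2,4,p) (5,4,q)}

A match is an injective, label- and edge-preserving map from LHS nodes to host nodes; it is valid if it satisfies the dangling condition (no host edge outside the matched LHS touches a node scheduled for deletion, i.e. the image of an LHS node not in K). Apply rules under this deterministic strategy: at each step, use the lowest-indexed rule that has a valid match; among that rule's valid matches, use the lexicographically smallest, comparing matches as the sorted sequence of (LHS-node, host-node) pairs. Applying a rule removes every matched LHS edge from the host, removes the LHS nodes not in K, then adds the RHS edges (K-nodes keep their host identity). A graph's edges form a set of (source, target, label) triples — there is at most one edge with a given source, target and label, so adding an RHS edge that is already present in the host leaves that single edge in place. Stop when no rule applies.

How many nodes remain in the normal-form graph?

initial: |V|=8 |E|=5  E = 1-q->1 2-p->2 2-p->3 2-p->4 5-q->4
step 1: apply R2 at {0↦4, 1↦5, 2↦6, 3↦7}  → |V|=5 |E|=4  E = 1-q->1 2-p->2 2-p->3 2-p->4
step 2: apply R3 at {0↦2, 1↦3}  → |V|=4 |E|=2  E = 1-q->1 2-p->4
halt: no rule applies after step 2
NF nodes: {0:B, 1:A, 2:B, 4:C}

Answer: 4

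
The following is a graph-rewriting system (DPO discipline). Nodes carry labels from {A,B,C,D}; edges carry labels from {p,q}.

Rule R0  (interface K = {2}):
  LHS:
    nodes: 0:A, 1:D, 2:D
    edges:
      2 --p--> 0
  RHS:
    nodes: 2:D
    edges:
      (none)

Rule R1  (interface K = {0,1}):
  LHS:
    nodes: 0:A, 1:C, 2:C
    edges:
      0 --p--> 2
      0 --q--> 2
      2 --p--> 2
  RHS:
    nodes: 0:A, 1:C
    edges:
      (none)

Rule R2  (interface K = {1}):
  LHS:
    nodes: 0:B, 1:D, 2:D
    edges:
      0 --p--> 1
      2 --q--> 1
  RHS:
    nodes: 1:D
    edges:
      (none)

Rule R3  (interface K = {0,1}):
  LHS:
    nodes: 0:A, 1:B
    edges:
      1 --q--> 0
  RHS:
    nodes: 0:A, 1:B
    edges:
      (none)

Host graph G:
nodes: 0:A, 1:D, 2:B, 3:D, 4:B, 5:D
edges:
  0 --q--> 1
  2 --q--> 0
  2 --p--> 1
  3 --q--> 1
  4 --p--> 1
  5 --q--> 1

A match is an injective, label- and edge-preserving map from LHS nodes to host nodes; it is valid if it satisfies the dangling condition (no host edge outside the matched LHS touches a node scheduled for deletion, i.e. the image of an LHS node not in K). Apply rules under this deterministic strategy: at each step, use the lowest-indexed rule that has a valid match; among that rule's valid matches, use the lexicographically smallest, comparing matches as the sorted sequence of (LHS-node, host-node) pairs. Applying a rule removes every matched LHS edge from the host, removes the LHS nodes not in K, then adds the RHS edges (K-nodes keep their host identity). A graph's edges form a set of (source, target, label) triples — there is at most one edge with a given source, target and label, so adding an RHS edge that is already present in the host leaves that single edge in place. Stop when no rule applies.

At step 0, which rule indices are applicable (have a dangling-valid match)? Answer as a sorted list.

Answer: [R2,R3]

Derivation:
R0: no valid match — LHS pattern not found
R1: no valid match — LHS pattern not found
R2: 2 valid matches — {0↦4, 1↦1, 2↦3}, {0↦4, 1↦1, 2↦5}
R3: 1 valid match — {0↦0, 1↦2}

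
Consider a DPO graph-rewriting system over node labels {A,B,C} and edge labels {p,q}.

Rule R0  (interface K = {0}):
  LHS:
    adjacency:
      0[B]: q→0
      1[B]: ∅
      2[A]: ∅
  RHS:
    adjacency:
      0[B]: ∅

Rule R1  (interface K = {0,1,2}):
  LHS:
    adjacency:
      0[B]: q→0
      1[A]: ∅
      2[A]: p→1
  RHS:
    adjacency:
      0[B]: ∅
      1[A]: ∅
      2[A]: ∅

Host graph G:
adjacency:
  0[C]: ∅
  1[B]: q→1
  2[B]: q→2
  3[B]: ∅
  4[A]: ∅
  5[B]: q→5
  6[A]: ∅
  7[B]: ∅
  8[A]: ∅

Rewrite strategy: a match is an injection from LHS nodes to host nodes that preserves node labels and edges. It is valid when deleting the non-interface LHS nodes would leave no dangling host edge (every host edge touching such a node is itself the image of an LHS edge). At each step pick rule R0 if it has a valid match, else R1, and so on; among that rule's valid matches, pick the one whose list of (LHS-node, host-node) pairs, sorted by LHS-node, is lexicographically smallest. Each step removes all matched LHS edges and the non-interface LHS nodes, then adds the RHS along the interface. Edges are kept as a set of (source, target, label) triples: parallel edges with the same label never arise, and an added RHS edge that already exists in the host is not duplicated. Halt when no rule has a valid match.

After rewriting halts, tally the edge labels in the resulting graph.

Answer: (no edges)

Derivation:
initial: |V|=9 |E|=3  E = 1-q->1 2-q->2 5-q->5
step 1: apply R0 at {0↦1, 1↦3, 2↦4}  → |V|=7 |E|=2  E = 2-q->2 5-q->5
step 2: apply R0 at {0↦2, 1↦1, 2↦6}  → |V|=5 |E|=1  E = 5-q->5
step 3: apply R0 at {0↦5, 1↦2, 2↦8}  → |V|=3 |E|=0  E = ∅
halt: no rule applies after step 3
NF edges: []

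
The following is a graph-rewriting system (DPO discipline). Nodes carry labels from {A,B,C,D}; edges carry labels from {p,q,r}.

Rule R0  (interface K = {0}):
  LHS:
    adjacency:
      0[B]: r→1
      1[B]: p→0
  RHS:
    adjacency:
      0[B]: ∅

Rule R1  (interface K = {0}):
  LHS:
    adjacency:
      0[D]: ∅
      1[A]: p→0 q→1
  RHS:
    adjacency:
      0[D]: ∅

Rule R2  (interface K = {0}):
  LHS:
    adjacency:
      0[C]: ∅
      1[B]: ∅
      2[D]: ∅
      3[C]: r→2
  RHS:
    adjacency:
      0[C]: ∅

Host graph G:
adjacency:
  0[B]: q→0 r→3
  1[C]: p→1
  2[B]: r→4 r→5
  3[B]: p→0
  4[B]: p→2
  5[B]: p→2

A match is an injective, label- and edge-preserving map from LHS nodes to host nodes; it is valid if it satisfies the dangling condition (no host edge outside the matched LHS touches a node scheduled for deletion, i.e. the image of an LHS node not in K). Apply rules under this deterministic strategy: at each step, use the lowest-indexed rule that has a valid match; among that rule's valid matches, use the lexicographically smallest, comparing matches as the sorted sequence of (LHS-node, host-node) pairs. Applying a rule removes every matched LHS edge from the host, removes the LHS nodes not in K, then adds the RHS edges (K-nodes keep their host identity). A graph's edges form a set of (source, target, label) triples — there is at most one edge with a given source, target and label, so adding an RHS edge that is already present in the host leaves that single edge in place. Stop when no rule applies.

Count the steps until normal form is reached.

Answer: 3

Rewrite trace:
initial: |V|=6 |E|=8  E = 0-q->0 0-r->3 1-p->1 2-r->4 2-r->5 3-p->0 4-p->2 5-p->2
step 1: apply R0 at {0↦0, 1↦3}  → |V|=5 |E|=6  E = 0-q->0 1-p->1 2-r->4 2-r->5 4-p->2 5-p->2
step 2: apply R0 at {0↦2, 1↦4}  → |V|=4 |E|=4  E = 0-q->0 1-p->1 2-r->5 5-p->2
step 3: apply R0 at {0↦2, 1↦5}  → |V|=3 |E|=2  E = 0-q->0 1-p->1
halt: no rule applies after step 3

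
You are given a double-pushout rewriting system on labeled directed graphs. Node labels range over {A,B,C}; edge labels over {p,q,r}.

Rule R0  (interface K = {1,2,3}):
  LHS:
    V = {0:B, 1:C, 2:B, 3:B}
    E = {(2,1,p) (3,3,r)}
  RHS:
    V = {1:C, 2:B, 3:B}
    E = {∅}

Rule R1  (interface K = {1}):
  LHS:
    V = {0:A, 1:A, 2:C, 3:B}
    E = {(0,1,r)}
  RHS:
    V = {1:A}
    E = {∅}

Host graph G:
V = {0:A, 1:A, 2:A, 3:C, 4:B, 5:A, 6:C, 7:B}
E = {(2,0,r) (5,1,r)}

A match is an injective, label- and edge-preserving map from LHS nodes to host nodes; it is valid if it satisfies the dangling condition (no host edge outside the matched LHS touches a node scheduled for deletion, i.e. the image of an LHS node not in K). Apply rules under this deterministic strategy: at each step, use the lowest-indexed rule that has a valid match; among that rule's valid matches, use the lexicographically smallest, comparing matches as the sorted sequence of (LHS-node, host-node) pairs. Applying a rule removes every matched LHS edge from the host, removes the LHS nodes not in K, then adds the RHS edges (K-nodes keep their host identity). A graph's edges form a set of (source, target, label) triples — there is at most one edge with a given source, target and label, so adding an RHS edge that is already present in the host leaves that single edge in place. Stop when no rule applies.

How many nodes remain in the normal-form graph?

Answer: 2

Derivation:
initial: |V|=8 |E|=2  E = 2-r->0 5-r->1
step 1: apply R1 at {0↦2, 1↦0, 2↦3, 3↦4}  → |V|=5 |E|=1  E = 5-r->1
step 2: apply R1 at {0↦5, 1↦1, 2↦6, 3↦7}  → |V|=2 |E|=0  E = ∅
halt: no rule applies after step 2
NF nodes: {0:A, 1:A}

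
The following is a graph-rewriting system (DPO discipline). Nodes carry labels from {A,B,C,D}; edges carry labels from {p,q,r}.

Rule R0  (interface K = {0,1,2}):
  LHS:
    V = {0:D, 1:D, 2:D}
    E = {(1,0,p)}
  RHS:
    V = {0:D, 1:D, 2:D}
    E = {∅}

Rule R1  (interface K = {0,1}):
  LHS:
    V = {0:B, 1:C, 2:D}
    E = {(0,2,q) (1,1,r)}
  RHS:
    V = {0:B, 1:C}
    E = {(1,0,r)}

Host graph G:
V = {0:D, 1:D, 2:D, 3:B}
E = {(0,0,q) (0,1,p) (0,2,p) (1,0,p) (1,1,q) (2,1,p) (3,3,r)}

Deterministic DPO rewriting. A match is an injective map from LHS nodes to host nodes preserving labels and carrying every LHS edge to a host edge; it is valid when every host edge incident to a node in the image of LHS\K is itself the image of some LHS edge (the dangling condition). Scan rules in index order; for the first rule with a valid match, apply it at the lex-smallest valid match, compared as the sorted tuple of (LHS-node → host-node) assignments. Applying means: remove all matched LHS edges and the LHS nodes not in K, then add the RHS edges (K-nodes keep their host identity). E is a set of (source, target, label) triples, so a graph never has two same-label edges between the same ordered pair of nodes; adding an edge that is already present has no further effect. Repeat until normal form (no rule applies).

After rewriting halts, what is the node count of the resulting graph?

Answer: 4

Steps:
initial: |V|=4 |E|=7  E = 0-q->0 0-p->1 0-p->2 1-p->0 1-q->1 2-p->1 3-r->3
step 1: apply R0 at {0↦0, 1↦1, 2↦2}  → |V|=4 |E|=6  E = 0-q->0 0-p->1 0-p->2 1-q->1 2-p->1 3-r->3
step 2: apply R0 at {0↦1, 1↦0, 2↦2}  → |V|=4 |E|=5  E = 0-q->0 0-p->2 1-q->1 2-p->1 3-r->3
step 3: apply R0 at {0↦1, 1↦2, 2↦0}  → |V|=4 |E|=4  E = 0-q->0 0-p->2 1-q->1 3-r->3
step 4: apply R0 at {0↦2, 1↦0, 2↦1}  → |V|=4 |E|=3  E = 0-q->0 1-q->1 3-r->3
halt: no rule applies after step 4
NF nodes: {0:D, 1:D, 2:D, 3:B}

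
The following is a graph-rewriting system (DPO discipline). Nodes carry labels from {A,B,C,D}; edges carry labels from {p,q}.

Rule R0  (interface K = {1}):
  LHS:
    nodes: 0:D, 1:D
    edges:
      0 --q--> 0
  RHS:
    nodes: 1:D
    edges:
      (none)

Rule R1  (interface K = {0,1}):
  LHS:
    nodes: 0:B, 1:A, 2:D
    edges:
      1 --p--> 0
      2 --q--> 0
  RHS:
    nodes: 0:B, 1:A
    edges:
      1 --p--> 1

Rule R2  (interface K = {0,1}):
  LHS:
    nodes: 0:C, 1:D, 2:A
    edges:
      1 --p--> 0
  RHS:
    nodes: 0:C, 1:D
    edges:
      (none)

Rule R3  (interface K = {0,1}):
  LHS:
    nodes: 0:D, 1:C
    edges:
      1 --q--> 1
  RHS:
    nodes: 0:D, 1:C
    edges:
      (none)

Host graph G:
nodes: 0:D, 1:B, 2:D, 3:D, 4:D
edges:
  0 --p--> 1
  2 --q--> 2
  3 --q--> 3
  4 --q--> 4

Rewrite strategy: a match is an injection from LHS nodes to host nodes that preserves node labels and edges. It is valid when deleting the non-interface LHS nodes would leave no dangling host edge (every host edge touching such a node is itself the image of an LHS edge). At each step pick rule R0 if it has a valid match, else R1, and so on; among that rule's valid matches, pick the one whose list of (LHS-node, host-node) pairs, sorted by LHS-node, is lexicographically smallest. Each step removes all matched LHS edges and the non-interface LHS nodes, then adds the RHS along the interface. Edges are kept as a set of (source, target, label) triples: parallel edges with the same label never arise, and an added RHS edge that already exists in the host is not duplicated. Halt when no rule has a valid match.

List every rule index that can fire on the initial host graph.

Answer: [R0]

Steps:
R0: 9 valid matches — {0↦2, 1↦0}, {0↦2, 1↦3}, {0↦2, 1↦4} (+6 more)
R1: no valid match — LHS pattern not found
R2: no valid match — LHS pattern not found
R3: no valid match — LHS pattern not found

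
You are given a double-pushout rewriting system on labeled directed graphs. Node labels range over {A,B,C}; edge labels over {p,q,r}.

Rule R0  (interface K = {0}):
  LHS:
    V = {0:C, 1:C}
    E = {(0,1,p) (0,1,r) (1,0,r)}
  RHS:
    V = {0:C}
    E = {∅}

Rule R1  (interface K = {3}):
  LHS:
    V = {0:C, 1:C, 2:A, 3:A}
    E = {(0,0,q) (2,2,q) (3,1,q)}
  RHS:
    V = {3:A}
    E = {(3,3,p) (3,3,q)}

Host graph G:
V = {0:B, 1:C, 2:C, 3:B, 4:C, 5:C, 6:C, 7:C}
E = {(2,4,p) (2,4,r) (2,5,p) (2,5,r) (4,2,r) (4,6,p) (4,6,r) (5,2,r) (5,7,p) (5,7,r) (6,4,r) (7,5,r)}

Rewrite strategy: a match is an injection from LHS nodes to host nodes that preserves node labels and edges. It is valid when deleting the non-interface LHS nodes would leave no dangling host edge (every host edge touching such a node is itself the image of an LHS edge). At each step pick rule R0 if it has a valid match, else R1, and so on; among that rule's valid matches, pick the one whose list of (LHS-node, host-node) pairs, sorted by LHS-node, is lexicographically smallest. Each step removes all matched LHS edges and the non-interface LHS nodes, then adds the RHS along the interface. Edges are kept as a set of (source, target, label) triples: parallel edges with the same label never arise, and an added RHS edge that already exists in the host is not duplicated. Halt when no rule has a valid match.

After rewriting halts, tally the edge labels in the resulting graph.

initial: |V|=8 |E|=12  E = 2-p->4 2-r->4 2-p->5 2-r->5 4-r->2 4-p->6 4-r->6 5-r->2 5-p->7 5-r->7 6-r->4 7-r->5
step 1: apply R0 at {0↦4, 1↦6}  → |V|=7 |E|=9  E = 2-p->4 2-r->4 2-p->5 2-r->5 4-r->2 5-r->2 5-p->7 5-r->7 7-r->5
step 2: apply R0 at {0↦2, 1↦4}  → |V|=6 |E|=6  E = 2-p->5 2-r->5 5-r->2 5-p->7 5-r->7 7-r->5
step 3: apply R0 at {0↦5, 1↦7}  → |V|=5 |E|=3  E = 2-p->5 2-r->5 5-r->2
step 4: apply R0 at {0↦2, 1↦5}  → |V|=4 |E|=0  E = ∅
final graph: no rule applies after step 4
NF edges: []

Answer: (no edges)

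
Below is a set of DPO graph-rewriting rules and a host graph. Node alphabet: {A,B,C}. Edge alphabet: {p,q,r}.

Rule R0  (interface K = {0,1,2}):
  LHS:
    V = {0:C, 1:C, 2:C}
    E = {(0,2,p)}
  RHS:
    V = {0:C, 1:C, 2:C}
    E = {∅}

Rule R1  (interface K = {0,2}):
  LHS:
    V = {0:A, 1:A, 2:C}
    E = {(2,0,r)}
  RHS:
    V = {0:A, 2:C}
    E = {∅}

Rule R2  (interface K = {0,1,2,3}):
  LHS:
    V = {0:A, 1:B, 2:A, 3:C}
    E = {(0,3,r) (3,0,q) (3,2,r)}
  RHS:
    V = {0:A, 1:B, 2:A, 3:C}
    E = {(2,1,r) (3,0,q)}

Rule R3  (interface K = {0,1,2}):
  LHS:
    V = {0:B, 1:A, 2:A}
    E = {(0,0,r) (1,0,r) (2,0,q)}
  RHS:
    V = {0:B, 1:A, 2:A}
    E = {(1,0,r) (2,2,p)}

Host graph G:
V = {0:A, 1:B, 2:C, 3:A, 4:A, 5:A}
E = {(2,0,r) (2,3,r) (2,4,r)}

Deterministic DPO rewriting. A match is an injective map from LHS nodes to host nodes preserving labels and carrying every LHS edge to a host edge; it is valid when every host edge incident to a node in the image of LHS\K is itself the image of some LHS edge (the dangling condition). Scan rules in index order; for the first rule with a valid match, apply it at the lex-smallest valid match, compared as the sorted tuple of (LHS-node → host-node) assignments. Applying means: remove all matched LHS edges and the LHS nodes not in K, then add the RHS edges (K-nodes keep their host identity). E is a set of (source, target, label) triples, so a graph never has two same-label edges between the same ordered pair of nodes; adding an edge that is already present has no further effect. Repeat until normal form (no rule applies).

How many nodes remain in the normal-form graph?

initial: |V|=6 |E|=3  E = 2-r->0 2-r->3 2-r->4
step 1: apply R1 at {0↦0, 1↦5, 2↦2}  → |V|=5 |E|=2  E = 2-r->3 2-r->4
step 2: apply R1 at {0↦3, 1↦0, 2↦2}  → |V|=4 |E|=1  E = 2-r->4
step 3: apply R1 at {0↦4, 1↦3, 2↦2}  → |V|=3 |E|=0  E = ∅
final graph: no rule applies after step 3
NF nodes: {1:B, 2:C, 4:A}

Answer: 3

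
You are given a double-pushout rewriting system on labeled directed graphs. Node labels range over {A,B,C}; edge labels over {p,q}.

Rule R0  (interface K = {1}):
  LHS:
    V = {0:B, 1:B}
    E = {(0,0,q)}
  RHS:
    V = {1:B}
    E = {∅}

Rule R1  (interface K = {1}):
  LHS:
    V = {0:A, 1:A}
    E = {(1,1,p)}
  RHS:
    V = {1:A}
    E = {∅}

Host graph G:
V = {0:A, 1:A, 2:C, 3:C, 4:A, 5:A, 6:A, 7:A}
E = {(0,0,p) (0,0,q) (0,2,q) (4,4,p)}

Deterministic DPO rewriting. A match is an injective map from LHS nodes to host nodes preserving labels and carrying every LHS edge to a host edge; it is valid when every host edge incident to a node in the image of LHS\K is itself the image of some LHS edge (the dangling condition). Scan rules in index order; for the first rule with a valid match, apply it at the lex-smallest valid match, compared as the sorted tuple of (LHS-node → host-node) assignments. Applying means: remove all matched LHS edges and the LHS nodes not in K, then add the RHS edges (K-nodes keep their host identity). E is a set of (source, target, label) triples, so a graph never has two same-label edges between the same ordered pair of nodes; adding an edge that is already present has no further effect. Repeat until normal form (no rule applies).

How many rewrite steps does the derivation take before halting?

start.  V:8 E:4  edges: 0-p->0 0-q->0 0-q->2 4-p->4
1. fire R1 via {0↦1, 1↦0}  →  V:7 E:3  edges: 0-q->0 0-q->2 4-p->4
2. fire R1 via {0↦5, 1↦4}  →  V:6 E:2  edges: 0-q->0 0-q->2
final graph: no rule applies after step 2

Answer: 2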